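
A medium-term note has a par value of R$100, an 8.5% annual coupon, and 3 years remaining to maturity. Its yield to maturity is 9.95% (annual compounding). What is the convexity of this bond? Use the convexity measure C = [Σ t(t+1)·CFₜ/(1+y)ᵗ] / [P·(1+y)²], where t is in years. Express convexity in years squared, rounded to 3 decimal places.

8.901

With y = 0.0995:
  t   CF        PV=CF/(1+0.0995)^t    t·PV        t(t+1)·PV
  1         8.50         7.7308         7.7308          15.4616
  2         8.50         7.0312        14.0624          42.1871
  3       108.50        81.6289       244.8868         979.5470
  Σ                     96.3909       266.6799       1,037.1957
P = 96.3909.
Convexity = Σ t(t+1)·PV / [P·(1+y)²] = 1,037.1957 / (96.3909 × 1.208900) = 8.90091.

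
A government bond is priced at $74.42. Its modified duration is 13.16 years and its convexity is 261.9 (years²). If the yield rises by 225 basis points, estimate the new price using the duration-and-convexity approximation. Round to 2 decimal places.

Duration effect: -D_mod·Δy = -13.16 × (+0.0225) = -0.296100
Convexity effect: ½·C·(Δy)² = 0.5 × 261.9 × (0.0225)² = +0.0662934375
ΔP/P ≈ -0.296100 + 0.0662934375 = -0.2298065625
New price ≈ 74.42 × (1 - 0.2298065625) = 57.31779561875.

$57.32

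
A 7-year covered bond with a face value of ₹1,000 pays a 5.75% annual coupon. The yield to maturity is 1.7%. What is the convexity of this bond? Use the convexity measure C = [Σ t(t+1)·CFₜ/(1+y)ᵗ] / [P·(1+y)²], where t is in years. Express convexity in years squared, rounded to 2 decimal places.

With y = 0.017:
  t   CF        PV=CF/(1+0.017)^t    t·PV        t(t+1)·PV
  1        57.50        56.5388        56.5388         113.0777
  2        57.50        55.5937       111.1875         333.5625
  3        57.50        54.6645       163.9934         655.9734
  4        57.50        53.7507       215.0028       1,075.0138
  5        57.50        52.8522       264.2610       1,585.5660
  6        57.50        51.9687       311.8124       2,182.6868
  7     1,057.50       939.7962     6,578.5737      52,628.5897
  Σ                  1,265.1649     7,701.3696      58,574.4699
P = 1,265.1649.
Convexity = Σ t(t+1)·PV / [P·(1+y)²] = 58,574.4699 / (1,265.1649 × 1.034289) = 44.76301.

44.76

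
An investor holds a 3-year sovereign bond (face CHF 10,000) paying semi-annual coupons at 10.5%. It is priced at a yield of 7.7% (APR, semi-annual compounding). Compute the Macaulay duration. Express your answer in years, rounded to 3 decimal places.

2.664 years

Periodic yield y = 0.0385. Discount each cash flow and weight by its period:
  t   CF        PV=CF/(1+0.0385)^t    t·PV
  1       525.00       505.5368       505.5368
  2       525.00       486.7952       973.5904
  3       525.00       468.7484     1,406.2452
  4       525.00       451.3706     1,805.4825
  5       525.00       434.6371     2,173.1855
  6    10,525.00     8,390.4084    50,342.4503
  Σ                 10,737.4966    57,206.4908
Price P = Σ PV = 10,737.4966.
Macaulay duration = Σ(t·PV) / P = 57,206.4908 / 10,737.4966 = 5.32773 half-year periods.
In years: 5.32773 / 2 = 2.66387 years.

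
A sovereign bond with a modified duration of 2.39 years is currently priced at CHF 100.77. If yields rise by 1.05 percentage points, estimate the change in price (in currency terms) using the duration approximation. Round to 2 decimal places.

-CHF 2.53

Duration approximation: ΔP/P ≈ -D_mod · Δy = -2.39 × (+0.0105) = -0.025095.
ΔP ≈ 100.77 × (-0.025095) = -2.52882315.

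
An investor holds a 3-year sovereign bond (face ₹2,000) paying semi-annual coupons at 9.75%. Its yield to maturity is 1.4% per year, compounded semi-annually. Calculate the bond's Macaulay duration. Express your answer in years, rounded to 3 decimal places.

2.711 years

Periodic yield y = 0.007. Discount each cash flow and weight by its period:
  t   CF        PV=CF/(1+0.007)^t    t·PV
  1        97.50        96.8222        96.8222
  2        97.50        96.1492       192.2984
  3        97.50        95.4808       286.4425
  4        97.50        94.8171       379.2685
  5        97.50        94.1580       470.7900
  6     2,097.50     2,011.5237    12,069.1420
  Σ                  2,488.9511    13,494.7636
Price P = Σ PV = 2,488.9511.
Macaulay duration = Σ(t·PV) / P = 13,494.7636 / 2,488.9511 = 5.42187 half-year periods.
In years: 5.42187 / 2 = 2.71093 years.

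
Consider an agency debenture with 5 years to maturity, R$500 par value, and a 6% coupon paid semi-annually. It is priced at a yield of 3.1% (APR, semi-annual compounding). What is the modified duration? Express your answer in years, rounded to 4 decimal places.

4.3690 years

Periodic yield y = 0.0155. First find Macaulay duration:
  t   CF        PV=CF/(1+0.0155)^t    t·PV
  1        15.00        14.7710        14.7710
  2        15.00        14.5456        29.0912
  3        15.00        14.3236        42.9707
  4        15.00        14.1049        56.4198
  5        15.00        13.8897        69.4483
  6        15.00        13.6777        82.0659
  7        15.00        13.4689        94.2822
  8        15.00        13.2633       106.1065
  9        15.00        13.0609       117.5478
  10      515.00       441.5785     4,415.7853
  Σ                    566.6841     5,028.4888
P = 566.6841; Macaulay duration = 5,028.4888 / 566.6841 = 8.87353 half-year periods = 4.43677 years.
Modified duration = D_Mac / (1 + y) = 4.43677 / 1.0155 = 4.36905 years.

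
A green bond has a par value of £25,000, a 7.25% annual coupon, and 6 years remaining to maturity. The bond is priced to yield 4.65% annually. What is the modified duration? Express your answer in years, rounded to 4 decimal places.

Periodic yield y = 0.0465. First find Macaulay duration:
  t   CF        PV=CF/(1+0.0465)^t    t·PV
  1     1,812.50     1,731.9637     1,731.9637
  2     1,812.50     1,655.0059     3,310.0118
  3     1,812.50     1,581.4677     4,744.4030
  4     1,812.50     1,511.1970     6,044.7880
  5     1,812.50     1,444.0487     7,220.2437
  6    26,812.50    20,412.7687   122,476.6119
  Σ                 28,336.4517   145,528.0221
P = 28,336.4517; Macaulay duration = 145,528.0221 / 28,336.4517 = 5.13572 years.
Modified duration = D_Mac / (1 + y) = 5.13572 / 1.0465 = 4.90752 years.

4.9075 years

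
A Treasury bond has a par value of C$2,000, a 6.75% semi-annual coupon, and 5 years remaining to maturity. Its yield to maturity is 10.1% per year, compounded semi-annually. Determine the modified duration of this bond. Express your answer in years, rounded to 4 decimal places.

Periodic yield y = 0.0505. First find Macaulay duration:
  t   CF        PV=CF/(1+0.0505)^t    t·PV
  1        67.50        64.2551        64.2551
  2        67.50        61.1662       122.3324
  3        67.50        58.2258       174.6775
  4        67.50        55.4268       221.7071
  5        67.50        52.7623       263.8114
  6        67.50        50.2259       301.3552
  7        67.50        47.8114       334.6797
  8        67.50        45.5130       364.1039
  9        67.50        43.3251       389.9256
  10    2,067.50     1,263.2373    12,632.3733
  Σ                  1,741.9488    14,869.2212
P = 1,741.9488; Macaulay duration = 14,869.2212 / 1,741.9488 = 8.53597 half-year periods = 4.26798 years.
Modified duration = D_Mac / (1 + y) = 4.26798 / 1.0505 = 4.06281 years.

4.0628 years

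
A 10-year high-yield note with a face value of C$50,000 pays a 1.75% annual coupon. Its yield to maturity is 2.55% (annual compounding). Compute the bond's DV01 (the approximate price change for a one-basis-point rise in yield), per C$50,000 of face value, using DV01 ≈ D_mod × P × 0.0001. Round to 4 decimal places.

Periodic yield y = 0.0255.
  t   CF        PV=CF/(1+0.0255)^t    t·PV
  1       875.00       853.2423       853.2423
  2       875.00       832.0257     1,664.0513
  3       875.00       811.3366     2,434.0098
  4       875.00       791.1620     3,164.6478
  5       875.00       771.4890     3,857.4449
  6       875.00       752.3052     4,513.8312
  7       875.00       733.5984     5,135.1891
  8       875.00       715.3568     5,722.8547
  9       875.00       697.5688     6,278.1195
  10   50,875.00    39,550.1172   395,501.1724
  Σ                 46,508.2021   429,124.5631
P = 46,508.2021; D_Mac = 9.22686 yrs; D_mod = 8.99742 yrs.
DV01 ≈ 8.99742 × 46,508.2021 × 0.0001 = 41.845399.

C$41.8454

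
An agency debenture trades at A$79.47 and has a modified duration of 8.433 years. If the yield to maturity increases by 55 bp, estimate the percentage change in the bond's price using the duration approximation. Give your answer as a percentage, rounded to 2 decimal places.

-4.64%

Duration approximation: ΔP/P ≈ -D_mod · Δy = -8.433 × (+0.0055) = -0.0463815.
As a percentage: -4.63815%.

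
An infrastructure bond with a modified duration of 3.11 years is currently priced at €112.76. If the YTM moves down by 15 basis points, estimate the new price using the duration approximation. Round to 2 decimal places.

€113.29

Duration approximation: ΔP/P ≈ -D_mod · Δy = -3.11 × (-0.0015) = +0.004665.
New price ≈ 112.76 × (1 + 0.004665) = 113.2860254.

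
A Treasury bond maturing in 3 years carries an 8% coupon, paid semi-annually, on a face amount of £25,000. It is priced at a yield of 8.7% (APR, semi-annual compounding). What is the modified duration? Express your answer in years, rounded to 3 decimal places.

Periodic yield y = 0.0435. First find Macaulay duration:
  t   CF        PV=CF/(1+0.0435)^t    t·PV
  1     1,000.00       958.3134       958.3134
  2     1,000.00       918.3645     1,836.7290
  3     1,000.00       880.0810     2,640.2430
  4     1,000.00       843.3934     3,373.5735
  5     1,000.00       808.2351     4,041.1757
  6    26,000.00    20,138.1062   120,828.6374
  Σ                 24,546.4936   133,678.6720
P = 24,546.4936; Macaulay duration = 133,678.6720 / 24,546.4936 = 5.44594 half-year periods = 2.72297 years.
Modified duration = D_Mac / (1 + y) = 2.72297 / 1.0435 = 2.60946 years.

2.609 years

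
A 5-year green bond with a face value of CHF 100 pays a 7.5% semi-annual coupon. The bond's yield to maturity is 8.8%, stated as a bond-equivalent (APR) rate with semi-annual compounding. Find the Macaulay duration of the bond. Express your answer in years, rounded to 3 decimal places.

Periodic yield y = 0.044. Discount each cash flow and weight by its period:
  t   CF        PV=CF/(1+0.044)^t    t·PV
  1         3.75         3.5920         3.5920
  2         3.75         3.4406         6.8811
  3         3.75         3.2956         9.8867
  4         3.75         3.1567        12.6267
  5         3.75         3.0236        15.1182
  6         3.75         2.8962        17.3772
  7         3.75         2.7741        19.4190
  8         3.75         2.6572        21.2577
  9         3.75         2.5452        22.9071
  10      103.75        67.4502       674.5018
  Σ                     94.8314       803.5674
Price P = Σ PV = 94.8314.
Macaulay duration = Σ(t·PV) / P = 803.5674 / 94.8314 = 8.47365 half-year periods.
In years: 8.47365 / 2 = 4.23682 years.

4.237 years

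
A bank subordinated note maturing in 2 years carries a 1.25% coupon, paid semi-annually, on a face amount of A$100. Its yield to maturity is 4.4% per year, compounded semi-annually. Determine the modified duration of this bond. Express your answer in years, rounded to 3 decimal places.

Periodic yield y = 0.022. First find Macaulay duration:
  t   CF        PV=CF/(1+0.022)^t    t·PV
  1        0.625         0.6115         0.6115
  2        0.625         0.5984         1.1968
  3        0.625         0.5855         1.7565
  4      100.625        92.2364       368.9456
  Σ                     94.0318       372.5104
P = 94.0318; Macaulay duration = 372.5104 / 94.0318 = 3.96154 half-year periods = 1.98077 years.
Modified duration = D_Mac / (1 + y) = 1.98077 / 1.022 = 1.93813 years.

1.938 years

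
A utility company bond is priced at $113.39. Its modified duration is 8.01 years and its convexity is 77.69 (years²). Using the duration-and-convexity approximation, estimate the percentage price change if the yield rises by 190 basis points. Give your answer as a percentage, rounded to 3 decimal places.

-13.817%

Duration effect: -D_mod·Δy = -8.01 × (+0.019) = -0.152190
Convexity effect: ½·C·(Δy)² = 0.5 × 77.69 × (0.019)² = +0.014023045
ΔP/P ≈ -0.152190 + 0.014023045 = -0.138166955
= -13.8166955%.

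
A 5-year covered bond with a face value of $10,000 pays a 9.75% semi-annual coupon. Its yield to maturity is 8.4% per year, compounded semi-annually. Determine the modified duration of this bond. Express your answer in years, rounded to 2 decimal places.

Periodic yield y = 0.042. First find Macaulay duration:
  t   CF        PV=CF/(1+0.042)^t    t·PV
  1       487.50       467.8503       467.8503
  2       487.50       448.9926       897.9852
  3       487.50       430.8950     1,292.6850
  4       487.50       413.5269     1,654.1075
  5       487.50       396.8588     1,984.2940
  6       487.50       380.8626     2,285.1755
  7       487.50       365.5111     2,558.5778
  8       487.50       350.7784     2,806.2274
  9       487.50       336.6396     3,029.7560
  10   10,487.50     6,950.1597    69,501.5971
  Σ                 10,542.0750    86,478.2558
P = 10,542.0750; Macaulay duration = 86,478.2558 / 10,542.0750 = 8.20315 half-year periods = 4.10158 years.
Modified duration = D_Mac / (1 + y) = 4.10158 / 1.042 = 3.93625 years.

3.94 years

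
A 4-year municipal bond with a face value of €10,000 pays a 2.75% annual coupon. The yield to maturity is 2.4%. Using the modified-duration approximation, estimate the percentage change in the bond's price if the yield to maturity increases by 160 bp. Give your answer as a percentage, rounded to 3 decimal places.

-6.005%

Periodic yield y = 0.024. Modified duration first:
  t   CF        PV=CF/(1+0.024)^t    t·PV
  1       275.00       268.5547       268.5547
  2       275.00       262.2604       524.5209
  3       275.00       256.1137       768.3411
  4    10,275.00     9,345.0581    37,380.2322
  Σ                 10,131.9869    38,941.6489
P = 10,131.9869; D_Mac = 3.84344 yrs; D_mod = 3.84344/(1+0.024) = 3.75336 yrs.
ΔP/P ≈ -D_mod · Δy = -3.75336 × (+0.016) = -0.060054 = -6.0054%.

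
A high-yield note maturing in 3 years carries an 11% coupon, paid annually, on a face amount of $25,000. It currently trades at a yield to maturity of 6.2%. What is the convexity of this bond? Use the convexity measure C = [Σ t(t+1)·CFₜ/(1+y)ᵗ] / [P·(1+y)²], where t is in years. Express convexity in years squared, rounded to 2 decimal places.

9.37

With y = 0.062:
  t   CF        PV=CF/(1+0.062)^t    t·PV        t(t+1)·PV
  1     2,750.00     2,589.4539     2,589.4539       5,178.9077
  2     2,750.00     2,438.2805     4,876.5609      14,629.6828
  3    27,750.00    23,168.0476    69,504.1429     278,016.5715
  Σ                 28,195.7820    76,970.1577     297,825.1620
P = 28,195.7820.
Convexity = Σ t(t+1)·PV / [P·(1+y)²] = 297,825.1620 / (28,195.7820 × 1.127844) = 9.36544.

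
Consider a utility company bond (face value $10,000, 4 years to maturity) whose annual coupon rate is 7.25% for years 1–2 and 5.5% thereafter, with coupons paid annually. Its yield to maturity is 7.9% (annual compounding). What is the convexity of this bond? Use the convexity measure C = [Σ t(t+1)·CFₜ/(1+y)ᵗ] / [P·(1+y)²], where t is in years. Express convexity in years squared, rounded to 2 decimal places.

With y = 0.079:
  t   CF        PV=CF/(1+0.079)^t    t·PV        t(t+1)·PV
  1       725.00       671.9184       671.9184       1,343.8369
  2       725.00       622.7233     1,245.4466       3,736.3398
  3       550.00       437.8228     1,313.4683       5,253.8734
  4    10,550.00     7,783.3522    31,133.4087     155,667.0433
  Σ                  9,515.8167    34,364.2420     166,001.0934
P = 9,515.8167.
Convexity = Σ t(t+1)·PV / [P·(1+y)²] = 166,001.0934 / (9,515.8167 × 1.164241) = 14.98380.

14.98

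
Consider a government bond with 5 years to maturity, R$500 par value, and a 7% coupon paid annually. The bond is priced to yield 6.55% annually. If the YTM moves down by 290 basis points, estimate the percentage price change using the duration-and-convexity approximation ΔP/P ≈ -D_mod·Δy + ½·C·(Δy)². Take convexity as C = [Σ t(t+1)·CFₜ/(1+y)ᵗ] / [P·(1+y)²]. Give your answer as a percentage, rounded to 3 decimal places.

With y = 0.0655:
  t   CF        PV=CF/(1+0.0655)^t    t·PV        t(t+1)·PV
  1        35.00        32.8484        32.8484          65.6969
  2        35.00        30.8291        61.6582         184.9747
  3        35.00        28.9339        86.8018         347.2074
  4        35.00        27.1553       108.6211         543.1055
  5       535.00       389.5709     1,947.8545      11,687.1271
  Σ                    509.3377     2,237.7841      12,828.1116
P = 509.3377; D_Mac = 4.39352 yrs; D_mod = 4.12343 yrs; C = 22.18452.
Duration effect: -4.12343 × (-0.029) = +0.119580
Convexity effect: 0.5 × 22.18452 × (-0.029)² = +0.0093286
ΔP/P ≈ +0.119580 + 0.0093286 = +0.128908 = +12.8908%.

+12.891%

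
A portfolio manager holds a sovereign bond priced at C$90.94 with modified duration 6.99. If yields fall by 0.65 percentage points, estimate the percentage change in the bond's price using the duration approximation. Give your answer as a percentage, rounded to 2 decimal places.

+4.54%

Duration approximation: ΔP/P ≈ -D_mod · Δy = -6.99 × (-0.0065) = +0.045435.
As a percentage: +4.5435%.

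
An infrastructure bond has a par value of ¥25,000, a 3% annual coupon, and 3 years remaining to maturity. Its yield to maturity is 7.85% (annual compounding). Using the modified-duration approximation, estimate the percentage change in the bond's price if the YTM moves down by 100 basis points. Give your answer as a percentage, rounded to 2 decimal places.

Periodic yield y = 0.0785. Modified duration first:
  t   CF        PV=CF/(1+0.0785)^t    t·PV
  1       750.00       695.4103       695.4103
  2       750.00       644.7940     1,289.5879
  3    25,750.00    20,526.5889    61,579.7668
  Σ                 21,866.7932    63,564.7650
P = 21,866.7932; D_Mac = 2.90691 yrs; D_mod = 2.90691/(1+0.0785) = 2.69533 yrs.
ΔP/P ≈ -D_mod · Δy = -2.69533 × (-0.01) = +0.026953 = +2.6953%.

+2.70%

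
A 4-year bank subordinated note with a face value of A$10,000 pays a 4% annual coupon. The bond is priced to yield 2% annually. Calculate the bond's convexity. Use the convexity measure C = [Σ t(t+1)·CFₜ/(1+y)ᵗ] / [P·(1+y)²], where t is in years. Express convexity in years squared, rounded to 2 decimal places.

17.84

With y = 0.02:
  t   CF        PV=CF/(1+0.02)^t    t·PV        t(t+1)·PV
  1       400.00       392.1569       392.1569         784.3137
  2       400.00       384.4675       768.9350       2,306.8051
  3       400.00       376.9289     1,130.7868       4,523.1472
  4    10,400.00     9,607.9924    38,431.9697     192,159.8486
  Σ                 10,761.5457    40,723.8484     199,774.1146
P = 10,761.5457.
Convexity = Σ t(t+1)·PV / [P·(1+y)²] = 199,774.1146 / (10,761.5457 × 1.040400) = 17.84285.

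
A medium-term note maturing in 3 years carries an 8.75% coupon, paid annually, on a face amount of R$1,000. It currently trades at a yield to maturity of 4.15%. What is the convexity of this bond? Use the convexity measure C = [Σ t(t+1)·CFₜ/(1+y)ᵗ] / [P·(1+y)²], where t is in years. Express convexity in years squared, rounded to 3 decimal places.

With y = 0.0415:
  t   CF        PV=CF/(1+0.0415)^t    t·PV        t(t+1)·PV
  1        87.50        84.0134        84.0134         168.0269
  2        87.50        80.6658       161.3316         483.9949
  3     1,087.50       962.6124     2,887.8371      11,551.3486
  Σ                  1,127.2916     3,133.1822      12,203.3703
P = 1,127.2916.
Convexity = Σ t(t+1)·PV / [P·(1+y)²] = 12,203.3703 / (1,127.2916 × 1.084722) = 9.97987.

9.980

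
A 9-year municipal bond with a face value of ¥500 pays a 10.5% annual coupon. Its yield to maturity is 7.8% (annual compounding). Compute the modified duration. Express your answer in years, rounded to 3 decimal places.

Periodic yield y = 0.078. First find Macaulay duration:
  t   CF        PV=CF/(1+0.078)^t    t·PV
  1        52.50        48.7013        48.7013
  2        52.50        45.1775        90.3549
  3        52.50        41.9086       125.7258
  4        52.50        38.8762       155.5050
  5        52.50        36.0633       180.3165
  6        52.50        33.4539       200.7234
  7        52.50        31.0333       217.2331
  8        52.50        28.7878       230.3028
  9       552.50       281.0370     2,529.3326
  Σ                    585.0389     3,778.1954
P = 585.0389; Macaulay duration = 3,778.1954 / 585.0389 = 6.45802 years.
Modified duration = D_Mac / (1 + y) = 6.45802 / 1.078 = 5.99075 years.

5.991 years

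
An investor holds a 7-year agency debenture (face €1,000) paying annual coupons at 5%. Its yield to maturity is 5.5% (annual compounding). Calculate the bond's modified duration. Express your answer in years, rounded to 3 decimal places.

Periodic yield y = 0.055. First find Macaulay duration:
  t   CF        PV=CF/(1+0.055)^t    t·PV
  1        50.00        47.3934        47.3934
  2        50.00        44.9226        89.8452
  3        50.00        42.5807       127.7420
  4        50.00        40.3608       161.4433
  5        50.00        38.2567       191.2836
  6        50.00        36.2623       217.5737
  7     1,050.00       721.8086     5,052.6605
  Σ                    971.5852     5,887.9419
P = 971.5852; Macaulay duration = 5,887.9419 / 971.5852 = 6.06014 years.
Modified duration = D_Mac / (1 + y) = 6.06014 / 1.055 = 5.74421 years.

5.744 years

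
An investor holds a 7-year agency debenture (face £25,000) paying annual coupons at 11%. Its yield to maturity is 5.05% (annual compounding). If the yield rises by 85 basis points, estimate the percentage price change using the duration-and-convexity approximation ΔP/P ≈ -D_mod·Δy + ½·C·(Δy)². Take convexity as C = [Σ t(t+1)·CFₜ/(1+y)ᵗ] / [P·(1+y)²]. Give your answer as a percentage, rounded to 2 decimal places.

With y = 0.0505:
  t   CF        PV=CF/(1+0.0505)^t    t·PV        t(t+1)·PV
  1     2,750.00     2,617.8010     2,617.8010       5,235.6021
  2     2,750.00     2,491.9572     4,983.9144      14,951.7432
  3     2,750.00     2,372.1630     7,116.4889      28,465.9557
  4     2,750.00     2,258.1275     9,032.5101      45,162.5507
  5     2,750.00     2,149.5740    10,747.8702      64,487.2214
  6     2,750.00     2,046.2390    12,277.4339      85,942.0371
  7    27,750.00    19,655.7939   137,590.5575   1,100,724.4598
  Σ                 33,591.6557   184,366.5761   1,344,969.5702
P = 33,591.6557; D_Mac = 5.48846 yrs; D_mod = 5.22462 yrs; C = 36.28181.
Duration effect: -5.22462 × (+0.0085) = -0.044409
Convexity effect: 0.5 × 36.28181 × (0.0085)² = +0.0013107
ΔP/P ≈ -0.044409 + 0.0013107 = -0.043099 = -4.3099%.

-4.31%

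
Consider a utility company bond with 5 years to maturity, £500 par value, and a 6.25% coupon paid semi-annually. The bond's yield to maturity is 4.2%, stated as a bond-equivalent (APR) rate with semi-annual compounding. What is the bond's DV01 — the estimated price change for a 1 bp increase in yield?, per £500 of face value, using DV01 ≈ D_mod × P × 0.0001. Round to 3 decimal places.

Periodic yield y = 0.021.
  t   CF        PV=CF/(1+0.021)^t    t·PV
  1       15.625        15.3036        15.3036
  2       15.625        14.9889        29.9777
  3       15.625        14.6806        44.0417
  4       15.625        14.3786        57.5145
  5       15.625        14.0829        70.4144
  6       15.625        13.7932        82.7593
  7       15.625        13.5095        94.5666
  8       15.625        13.2317       105.8532
  9       15.625        12.9595       116.6355
  10     515.625       418.8674     4,188.6738
  Σ                    545.7958     4,805.7404
P = 545.7958; D_Mac = 8.80502 half-year periods = 4.40251 yrs; D_mod = 4.31196 yrs.
DV01 ≈ 4.31196 × 545.7958 × 0.0001 = 0.235345.

£0.235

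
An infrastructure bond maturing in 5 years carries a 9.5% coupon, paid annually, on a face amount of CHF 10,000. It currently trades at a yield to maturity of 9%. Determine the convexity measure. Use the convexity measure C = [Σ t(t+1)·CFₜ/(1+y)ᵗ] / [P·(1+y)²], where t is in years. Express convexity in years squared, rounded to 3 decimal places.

20.005

With y = 0.09:
  t   CF        PV=CF/(1+0.09)^t    t·PV        t(t+1)·PV
  1       950.00       871.5596       871.5596       1,743.1193
  2       950.00       799.5960     1,599.1920       4,797.5760
  3       950.00       733.5743     2,200.7229       8,802.8917
  4       950.00       673.0040     2,692.0158      13,460.0790
  5    10,950.00     7,116.7487    35,583.7434     213,502.4604
  Σ                 10,194.4826    42,947.2337     242,306.1263
P = 10,194.4826.
Convexity = Σ t(t+1)·PV / [P·(1+y)²] = 242,306.1263 / (10,194.4826 × 1.188100) = 20.00535.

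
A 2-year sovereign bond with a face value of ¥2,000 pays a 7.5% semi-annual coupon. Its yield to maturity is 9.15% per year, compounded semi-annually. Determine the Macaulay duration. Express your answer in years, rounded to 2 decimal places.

Periodic yield y = 0.04575. Discount each cash flow and weight by its period:
  t   CF        PV=CF/(1+0.04575)^t    t·PV
  1        75.00        71.7189        71.7189
  2        75.00        68.5813       137.1625
  3        75.00        65.5809       196.7428
  4     2,075.00     1,735.0285     6,940.1139
  Σ                  1,940.9096     7,345.7381
Price P = Σ PV = 1,940.9096.
Macaulay duration = Σ(t·PV) / P = 7,345.7381 / 1,940.9096 = 3.78469 half-year periods.
In years: 3.78469 / 2 = 1.89234 years.

1.89 years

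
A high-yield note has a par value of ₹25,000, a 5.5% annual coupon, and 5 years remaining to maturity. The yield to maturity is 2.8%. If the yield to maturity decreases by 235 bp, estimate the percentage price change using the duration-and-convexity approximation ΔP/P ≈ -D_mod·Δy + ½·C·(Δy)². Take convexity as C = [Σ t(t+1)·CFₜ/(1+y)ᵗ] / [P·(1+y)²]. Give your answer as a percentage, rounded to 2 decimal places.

+11.06%

With y = 0.028:
  t   CF        PV=CF/(1+0.028)^t    t·PV        t(t+1)·PV
  1     1,375.00     1,337.5486     1,337.5486       2,675.0973
  2     1,375.00     1,301.1174     2,602.2347       7,806.7041
  3     1,375.00     1,265.6784     3,797.0351      15,188.1403
  4     1,375.00     1,231.2046     4,924.8185      24,624.0926
  5    26,375.00    22,973.4857   114,867.4287     689,204.5719
  Σ                 28,109.0347   127,529.0656     739,498.6062
P = 28,109.0347; D_Mac = 4.53694 yrs; D_mod = 4.41337 yrs; C = 24.89460.
Duration effect: -4.41337 × (-0.0235) = +0.103714
Convexity effect: 0.5 × 24.89460 × (-0.0235)² = +0.0068740
ΔP/P ≈ +0.103714 + 0.0068740 = +0.110588 = +11.0588%.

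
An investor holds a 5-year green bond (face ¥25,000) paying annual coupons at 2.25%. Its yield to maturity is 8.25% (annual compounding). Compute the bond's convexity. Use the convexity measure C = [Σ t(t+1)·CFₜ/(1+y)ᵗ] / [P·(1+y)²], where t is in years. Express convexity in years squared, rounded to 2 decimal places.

23.89

With y = 0.0825:
  t   CF        PV=CF/(1+0.0825)^t    t·PV        t(t+1)·PV
  1       562.50       519.6305       519.6305       1,039.2610
  2       562.50       480.0282       960.0563       2,880.1690
  3       562.50       443.4440     1,330.3321       5,321.3284
  4       562.50       409.6481     1,638.5923       8,192.9613
  5    25,562.50    17,197.4399    85,987.1995     515,923.1968
  Σ                 19,050.1906    90,435.8106     533,356.9164
P = 19,050.1906.
Convexity = Σ t(t+1)·PV / [P·(1+y)²] = 533,356.9164 / (19,050.1906 × 1.171806) = 23.89257.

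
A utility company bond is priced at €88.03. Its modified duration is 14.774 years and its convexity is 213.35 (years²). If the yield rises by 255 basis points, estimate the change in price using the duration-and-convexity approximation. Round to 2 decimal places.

Duration effect: -D_mod·Δy = -14.774 × (+0.0255) = -0.376737
Convexity effect: ½·C·(Δy)² = 0.5 × 213.35 × (0.0255)² = +0.06936541875
ΔP/P ≈ -0.376737 + 0.06936541875 = -0.30737158125
ΔP ≈ 88.03 × (-0.30737158125) = -27.0579202974375.

-€27.06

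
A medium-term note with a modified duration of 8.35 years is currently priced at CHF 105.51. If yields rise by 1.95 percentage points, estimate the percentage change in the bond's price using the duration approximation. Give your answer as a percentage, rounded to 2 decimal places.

-16.28%

Duration approximation: ΔP/P ≈ -D_mod · Δy = -8.35 × (+0.0195) = -0.162825.
As a percentage: -16.2825%.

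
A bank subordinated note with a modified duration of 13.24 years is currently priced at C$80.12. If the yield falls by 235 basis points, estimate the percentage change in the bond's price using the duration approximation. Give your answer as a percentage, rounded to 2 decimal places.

+31.11%

Duration approximation: ΔP/P ≈ -D_mod · Δy = -13.24 × (-0.0235) = +0.311140.
As a percentage: +31.1140%.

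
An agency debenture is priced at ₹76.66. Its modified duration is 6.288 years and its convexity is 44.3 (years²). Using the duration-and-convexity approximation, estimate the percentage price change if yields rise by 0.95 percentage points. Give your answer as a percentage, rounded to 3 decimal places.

Duration effect: -D_mod·Δy = -6.288 × (+0.0095) = -0.059736
Convexity effect: ½·C·(Δy)² = 0.5 × 44.3 × (0.0095)² = +0.0019990375
ΔP/P ≈ -0.059736 + 0.0019990375 = -0.0577369625
= -5.77369625%.

-5.774%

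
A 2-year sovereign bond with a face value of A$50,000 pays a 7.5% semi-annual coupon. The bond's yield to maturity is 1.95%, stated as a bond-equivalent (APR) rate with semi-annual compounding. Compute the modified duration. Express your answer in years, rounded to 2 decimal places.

Periodic yield y = 0.00975. First find Macaulay duration:
  t   CF        PV=CF/(1+0.00975)^t    t·PV
  1     1,875.00     1,856.8953     1,856.8953
  2     1,875.00     1,838.9654     3,677.9307
  3     1,875.00     1,821.2086     5,463.6257
  4    51,875.00    49,900.2432   199,600.9728
  Σ                 55,417.3124   210,599.4246
P = 55,417.3124; Macaulay duration = 210,599.4246 / 55,417.3124 = 3.80025 half-year periods = 1.90012 years.
Modified duration = D_Mac / (1 + y) = 1.90012 / 1.00975 = 1.88178 years.

1.88 years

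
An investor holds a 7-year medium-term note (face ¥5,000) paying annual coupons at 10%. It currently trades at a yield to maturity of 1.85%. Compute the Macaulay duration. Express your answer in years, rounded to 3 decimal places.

5.693 years

Periodic yield y = 0.0185. Discount each cash flow and weight by its year:
  t   CF        PV=CF/(1+0.0185)^t    t·PV
  1       500.00       490.9180       490.9180
  2       500.00       482.0010       964.0020
  3       500.00       473.2459     1,419.7378
  4       500.00       464.6499     1,858.5997
  5       500.00       456.2100     2,281.0502
  6       500.00       447.9235     2,687.5407
  7     5,500.00     4,837.6613    33,863.6289
  Σ                  7,652.6097    43,565.4774
Price P = Σ PV = 7,652.6097.
Macaulay duration = Σ(t·PV) / P = 43,565.4774 / 7,652.6097 = 5.69289 years.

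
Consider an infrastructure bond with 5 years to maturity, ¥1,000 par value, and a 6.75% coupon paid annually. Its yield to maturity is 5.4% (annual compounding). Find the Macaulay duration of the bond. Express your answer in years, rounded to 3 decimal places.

Periodic yield y = 0.054. Discount each cash flow and weight by its year:
  t   CF        PV=CF/(1+0.054)^t    t·PV
  1        67.50        64.0417        64.0417
  2        67.50        60.7607       121.5213
  3        67.50        57.6477       172.9431
  4        67.50        54.6942       218.7768
  5     1,067.50       820.6630     4,103.3148
  Σ                  1,057.8073     4,680.5978
Price P = Σ PV = 1,057.8073.
Macaulay duration = Σ(t·PV) / P = 4,680.5978 / 1,057.8073 = 4.42481 years.

4.425 years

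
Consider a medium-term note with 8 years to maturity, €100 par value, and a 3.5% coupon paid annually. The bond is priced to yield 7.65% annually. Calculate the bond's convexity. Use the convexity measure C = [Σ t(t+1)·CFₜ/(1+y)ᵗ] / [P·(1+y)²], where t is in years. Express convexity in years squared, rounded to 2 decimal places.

51.51

With y = 0.0765:
  t   CF        PV=CF/(1+0.0765)^t    t·PV        t(t+1)·PV
  1         3.50         3.2513         3.2513           6.5026
  2         3.50         3.0202         6.0405          18.1214
  3         3.50         2.8056         8.4168          33.6672
  4         3.50         2.6062        10.4249          52.1245
  5         3.50         2.4210        12.1051          72.6305
  6         3.50         2.2490        13.4938          94.4568
  7         3.50         2.0892        14.6241         116.9924
  8       103.50        57.3889       459.1114       4,132.0025
  Σ                     75.8314       527.4678       4,526.4979
P = 75.8314.
Convexity = Σ t(t+1)·PV / [P·(1+y)²] = 4,526.4979 / (75.8314 × 1.158852) = 51.50925.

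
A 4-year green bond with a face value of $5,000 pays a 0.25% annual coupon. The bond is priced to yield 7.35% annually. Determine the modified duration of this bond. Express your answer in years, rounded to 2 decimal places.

3.71 years

Periodic yield y = 0.0735. First find Macaulay duration:
  t   CF        PV=CF/(1+0.0735)^t    t·PV
  1        12.50        11.6442        11.6442
  2        12.50        10.8469        21.6938
  3        12.50        10.1042        30.3127
  4     5,012.50     3,774.3849    15,097.5398
  Σ                  3,806.9802    15,161.1905
P = 3,806.9802; Macaulay duration = 15,161.1905 / 3,806.9802 = 3.98247 years.
Modified duration = D_Mac / (1 + y) = 3.98247 / 1.0735 = 3.70980 years.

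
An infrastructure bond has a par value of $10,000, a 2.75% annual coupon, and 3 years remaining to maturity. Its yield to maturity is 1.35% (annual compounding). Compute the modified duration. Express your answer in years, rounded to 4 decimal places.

2.8832 years

Periodic yield y = 0.0135. First find Macaulay duration:
  t   CF        PV=CF/(1+0.0135)^t    t·PV
  1       275.00       271.3370       271.3370
  2       275.00       267.7227       535.4454
  3    10,275.00     9,869.8504    29,609.5513
  Σ                 10,408.9101    30,416.3336
P = 10,408.9101; Macaulay duration = 30,416.3336 / 10,408.9101 = 2.92214 years.
Modified duration = D_Mac / (1 + y) = 2.92214 / 1.0135 = 2.88322 years.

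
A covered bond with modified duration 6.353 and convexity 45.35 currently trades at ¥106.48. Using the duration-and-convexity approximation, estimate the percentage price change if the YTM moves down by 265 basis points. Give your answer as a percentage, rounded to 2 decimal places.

+18.43%

Duration effect: -D_mod·Δy = -6.353 × (-0.0265) = +0.1683545
Convexity effect: ½·C·(Δy)² = 0.5 × 45.35 × (-0.0265)² = +0.01592351875
ΔP/P ≈ +0.1683545 + 0.01592351875 = +0.18427801875
= +18.427801875%.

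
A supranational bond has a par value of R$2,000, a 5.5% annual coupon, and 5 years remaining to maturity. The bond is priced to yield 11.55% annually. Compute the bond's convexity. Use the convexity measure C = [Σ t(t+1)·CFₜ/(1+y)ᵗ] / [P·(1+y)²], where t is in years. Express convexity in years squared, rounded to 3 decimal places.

With y = 0.1155:
  t   CF        PV=CF/(1+0.1155)^t    t·PV        t(t+1)·PV
  1       110.00        98.6105        98.6105         197.2210
  2       110.00        88.4003       176.8005         530.4016
  3       110.00        79.2472       237.7416         950.9665
  4       110.00        71.0419       284.1675       1,420.8374
  5     2,110.00     1,221.6156     6,108.0782      36,648.4690
  Σ                  1,558.9155     6,905.3983      39,747.8954
P = 1,558.9155.
Convexity = Σ t(t+1)·PV / [P·(1+y)²] = 39,747.8954 / (1,558.9155 × 1.244340) = 20.49049.

20.490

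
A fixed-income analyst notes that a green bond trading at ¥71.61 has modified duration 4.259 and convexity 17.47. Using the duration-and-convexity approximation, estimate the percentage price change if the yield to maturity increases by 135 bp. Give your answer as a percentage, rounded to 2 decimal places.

Duration effect: -D_mod·Δy = -4.259 × (+0.0135) = -0.0574965
Convexity effect: ½·C·(Δy)² = 0.5 × 17.47 × (0.0135)² = +0.00159195375
ΔP/P ≈ -0.0574965 + 0.00159195375 = -0.05590454625
= -5.590454625%.

-5.59%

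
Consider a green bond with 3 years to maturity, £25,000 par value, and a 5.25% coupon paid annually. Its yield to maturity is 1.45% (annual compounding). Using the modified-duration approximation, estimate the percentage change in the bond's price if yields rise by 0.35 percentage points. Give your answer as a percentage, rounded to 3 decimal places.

-0.987%

Periodic yield y = 0.0145. Modified duration first:
  t   CF        PV=CF/(1+0.0145)^t    t·PV
  1     1,312.50     1,293.7408     1,293.7408
  2     1,312.50     1,275.2496     2,550.4993
  3    26,312.50    25,200.3144    75,600.9432
  Σ                 27,769.3048    79,445.1832
P = 27,769.3048; D_Mac = 2.86090 yrs; D_mod = 2.86090/(1+0.0145) = 2.82001 yrs.
ΔP/P ≈ -D_mod · Δy = -2.82001 × (+0.0035) = -0.009870 = -0.9870%.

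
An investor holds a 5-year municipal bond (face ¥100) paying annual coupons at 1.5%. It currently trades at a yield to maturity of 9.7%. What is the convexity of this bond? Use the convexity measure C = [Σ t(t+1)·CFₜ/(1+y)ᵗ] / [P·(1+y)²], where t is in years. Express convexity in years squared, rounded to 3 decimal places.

23.731

With y = 0.097:
  t   CF        PV=CF/(1+0.097)^t    t·PV        t(t+1)·PV
  1         1.50         1.3674         1.3674           2.7347
  2         1.50         1.2465         2.4929           7.4788
  3         1.50         1.1362         3.4087          13.6349
  4         1.50         1.0358         4.1431          20.7155
  5       101.50        63.8900       319.4500       1,916.7001
  Σ                     68.6758       330.8621       1,961.2639
P = 68.6758.
Convexity = Σ t(t+1)·PV / [P·(1+y)²] = 1,961.2639 / (68.6758 × 1.203409) = 23.73115.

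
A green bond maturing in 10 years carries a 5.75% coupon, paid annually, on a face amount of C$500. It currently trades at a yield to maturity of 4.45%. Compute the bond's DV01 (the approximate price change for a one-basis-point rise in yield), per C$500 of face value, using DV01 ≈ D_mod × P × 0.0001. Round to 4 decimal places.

C$0.4220

Periodic yield y = 0.0445.
  t   CF        PV=CF/(1+0.0445)^t    t·PV
  1        28.75        27.5251        27.5251
  2        28.75        26.3524        52.7049
  3        28.75        25.2297        75.6892
  4        28.75        24.1548        96.6193
  5        28.75        23.1257       115.6287
  6        28.75        22.1405       132.8429
  7        28.75        21.1972       148.3805
  8        28.75        20.2941       162.3530
  9        28.75        19.4295       174.8656
  10      528.75       342.1101     3,421.1013
  Σ                    551.5593     4,407.7105
P = 551.5593; D_Mac = 7.99136 yrs; D_mod = 7.65090 yrs.
DV01 ≈ 7.65090 × 551.5593 × 0.0001 = 0.421992.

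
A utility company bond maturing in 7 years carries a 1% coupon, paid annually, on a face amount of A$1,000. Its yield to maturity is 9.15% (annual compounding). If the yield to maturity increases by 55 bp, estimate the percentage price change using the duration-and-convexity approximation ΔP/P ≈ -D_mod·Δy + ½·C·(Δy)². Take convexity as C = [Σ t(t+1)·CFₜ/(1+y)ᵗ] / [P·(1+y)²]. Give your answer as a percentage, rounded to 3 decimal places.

-3.317%

With y = 0.0915:
  t   CF        PV=CF/(1+0.0915)^t    t·PV        t(t+1)·PV
  1        10.00         9.1617         9.1617          18.3234
  2        10.00         8.3937        16.7874          50.3621
  3        10.00         7.6900        23.0701          92.2805
  4        10.00         7.0454        28.1816         140.9078
  5        10.00         6.4548        32.2739         193.6433
  6        10.00         5.9137        35.4821         248.3744
  7     1,010.00       547.2115     3,830.4803      30,643.8424
  Σ                    591.8707     3,975.4370      31,387.7340
P = 591.8707; D_Mac = 6.71673 yrs; D_mod = 6.15367 yrs; C = 44.51287.
Duration effect: -6.15367 × (+0.0055) = -0.033845
Convexity effect: 0.5 × 44.51287 × (0.0055)² = +0.0006733
ΔP/P ≈ -0.033845 + 0.0006733 = -0.033172 = -3.3172%.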